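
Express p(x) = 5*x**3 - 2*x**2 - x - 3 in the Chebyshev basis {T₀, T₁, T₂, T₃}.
(-4)T₀ + (11/4)T₁ - T₂ + (5/4)T₃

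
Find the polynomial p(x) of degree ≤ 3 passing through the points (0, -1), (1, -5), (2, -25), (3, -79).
-3*x**3 + x**2 - 2*x - 1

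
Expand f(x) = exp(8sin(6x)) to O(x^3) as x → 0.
1 + 48*x + 1152*x**2 + O(x**3)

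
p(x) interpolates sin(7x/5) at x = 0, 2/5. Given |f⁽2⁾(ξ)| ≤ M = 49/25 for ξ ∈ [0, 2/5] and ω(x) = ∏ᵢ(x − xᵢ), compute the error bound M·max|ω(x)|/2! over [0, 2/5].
49/1250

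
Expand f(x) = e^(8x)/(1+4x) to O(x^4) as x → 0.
1 + 4*x + 16*x**2 + 64*x**3/3 + O(x**4)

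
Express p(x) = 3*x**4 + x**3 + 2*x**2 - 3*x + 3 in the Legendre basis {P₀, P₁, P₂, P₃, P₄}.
(64/15)P₀ + (-12/5)P₁ + (64/21)P₂ + (2/5)P₃ + (24/35)P₄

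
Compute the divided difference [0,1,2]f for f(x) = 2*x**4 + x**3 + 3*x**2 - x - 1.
20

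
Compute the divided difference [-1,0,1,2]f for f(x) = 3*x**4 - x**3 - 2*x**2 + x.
5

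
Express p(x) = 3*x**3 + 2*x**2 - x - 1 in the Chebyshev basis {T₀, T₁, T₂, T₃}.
(5/4)T₁ + T₂ + (3/4)T₃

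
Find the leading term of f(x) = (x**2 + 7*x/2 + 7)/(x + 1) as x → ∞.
x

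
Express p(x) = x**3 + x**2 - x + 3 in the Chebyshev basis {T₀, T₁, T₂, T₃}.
(7/2)T₀ + (-1/4)T₁ + (1/2)T₂ + (1/4)T₃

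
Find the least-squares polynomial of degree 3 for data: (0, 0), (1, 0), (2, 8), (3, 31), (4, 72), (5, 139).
(-103/42)x + (41/28)x² + (11/12)x³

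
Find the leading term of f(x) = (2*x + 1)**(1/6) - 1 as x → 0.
x/3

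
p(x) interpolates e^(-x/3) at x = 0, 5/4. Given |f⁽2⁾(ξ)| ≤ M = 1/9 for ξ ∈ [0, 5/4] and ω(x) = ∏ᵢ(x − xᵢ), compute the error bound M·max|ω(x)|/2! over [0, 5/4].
25/1152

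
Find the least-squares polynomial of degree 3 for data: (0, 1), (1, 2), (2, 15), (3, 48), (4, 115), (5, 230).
16/21 + (167/126)x + (-29/21)x² + (37/18)x³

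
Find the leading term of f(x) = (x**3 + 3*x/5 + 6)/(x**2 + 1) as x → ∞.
x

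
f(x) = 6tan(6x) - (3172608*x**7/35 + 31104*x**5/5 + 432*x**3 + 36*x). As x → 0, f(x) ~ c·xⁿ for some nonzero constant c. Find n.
9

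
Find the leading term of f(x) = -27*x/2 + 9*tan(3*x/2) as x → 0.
81*x**3/8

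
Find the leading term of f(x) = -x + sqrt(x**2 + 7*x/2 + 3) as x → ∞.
7/4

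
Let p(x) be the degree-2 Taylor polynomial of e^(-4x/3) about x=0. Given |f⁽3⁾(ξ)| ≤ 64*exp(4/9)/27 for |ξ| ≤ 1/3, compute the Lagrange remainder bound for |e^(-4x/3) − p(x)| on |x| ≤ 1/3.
32*exp(4/9)/2187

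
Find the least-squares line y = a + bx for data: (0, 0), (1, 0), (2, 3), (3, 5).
a = -7/10, b = 9/5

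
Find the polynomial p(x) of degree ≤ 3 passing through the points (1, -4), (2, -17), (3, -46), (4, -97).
-x**3 - 2*x**2 - 1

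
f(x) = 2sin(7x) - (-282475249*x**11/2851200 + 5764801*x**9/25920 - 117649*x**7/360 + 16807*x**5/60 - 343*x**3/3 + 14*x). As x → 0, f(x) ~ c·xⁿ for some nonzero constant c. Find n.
13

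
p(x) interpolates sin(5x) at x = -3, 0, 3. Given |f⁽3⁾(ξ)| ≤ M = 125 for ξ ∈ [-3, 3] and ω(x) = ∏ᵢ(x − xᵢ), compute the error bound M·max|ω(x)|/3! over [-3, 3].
125*sqrt(3)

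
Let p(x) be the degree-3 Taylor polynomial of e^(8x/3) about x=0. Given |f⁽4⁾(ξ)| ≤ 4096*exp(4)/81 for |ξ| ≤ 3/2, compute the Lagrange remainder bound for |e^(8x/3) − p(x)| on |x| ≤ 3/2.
32*exp(4)/3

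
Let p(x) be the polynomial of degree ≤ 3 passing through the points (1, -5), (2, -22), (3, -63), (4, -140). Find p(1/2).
-7/4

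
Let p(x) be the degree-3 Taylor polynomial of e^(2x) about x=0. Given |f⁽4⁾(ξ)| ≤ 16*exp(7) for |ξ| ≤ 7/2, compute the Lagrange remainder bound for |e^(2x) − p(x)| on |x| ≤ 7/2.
2401*exp(7)/24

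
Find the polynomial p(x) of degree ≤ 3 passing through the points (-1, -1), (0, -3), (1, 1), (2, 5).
-x**3 + 3*x**2 + 2*x - 3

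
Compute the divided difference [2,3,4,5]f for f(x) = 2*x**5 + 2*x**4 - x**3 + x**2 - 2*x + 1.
277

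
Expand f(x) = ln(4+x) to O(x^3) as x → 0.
log(4) + x/4 - x**2/32 + O(x**3)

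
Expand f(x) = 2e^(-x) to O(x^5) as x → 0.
2 - 2*x + x**2 - x**3/3 + x**4/12 + O(x**5)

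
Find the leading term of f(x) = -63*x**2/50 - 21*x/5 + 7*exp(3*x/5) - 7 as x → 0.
63*x**3/250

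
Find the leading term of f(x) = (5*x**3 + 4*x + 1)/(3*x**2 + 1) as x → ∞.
5*x/3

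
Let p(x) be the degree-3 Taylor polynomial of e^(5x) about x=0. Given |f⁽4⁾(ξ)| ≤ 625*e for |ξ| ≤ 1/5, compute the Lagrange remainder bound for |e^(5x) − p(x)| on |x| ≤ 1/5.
e/24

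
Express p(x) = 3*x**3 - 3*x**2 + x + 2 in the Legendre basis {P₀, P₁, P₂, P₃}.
P₀ + (14/5)P₁ + (-2)P₂ + (6/5)P₃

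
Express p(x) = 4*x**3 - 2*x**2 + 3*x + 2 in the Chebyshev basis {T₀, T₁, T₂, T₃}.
T₀ + (6)T₁ - T₂ + T₃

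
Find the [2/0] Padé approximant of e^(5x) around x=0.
25*x**2/2 + 5*x + 1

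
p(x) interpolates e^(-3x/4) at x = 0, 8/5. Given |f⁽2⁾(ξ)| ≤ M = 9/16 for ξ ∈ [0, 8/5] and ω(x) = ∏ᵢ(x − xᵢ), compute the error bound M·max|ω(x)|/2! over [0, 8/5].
9/50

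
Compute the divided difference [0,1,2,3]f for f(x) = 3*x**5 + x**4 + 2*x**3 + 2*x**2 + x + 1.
83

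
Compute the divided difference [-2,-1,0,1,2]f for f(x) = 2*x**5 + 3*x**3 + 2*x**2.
0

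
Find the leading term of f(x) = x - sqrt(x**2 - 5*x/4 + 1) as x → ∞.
5/8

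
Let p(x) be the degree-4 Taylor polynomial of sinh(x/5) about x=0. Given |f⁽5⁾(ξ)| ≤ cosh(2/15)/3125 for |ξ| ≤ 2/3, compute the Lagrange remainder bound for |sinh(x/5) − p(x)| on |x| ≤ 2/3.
4*cosh(2/15)/11390625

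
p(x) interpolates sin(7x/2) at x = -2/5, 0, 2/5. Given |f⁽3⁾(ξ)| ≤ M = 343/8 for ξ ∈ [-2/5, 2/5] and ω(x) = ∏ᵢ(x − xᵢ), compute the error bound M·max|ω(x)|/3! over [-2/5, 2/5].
343*sqrt(3)/3375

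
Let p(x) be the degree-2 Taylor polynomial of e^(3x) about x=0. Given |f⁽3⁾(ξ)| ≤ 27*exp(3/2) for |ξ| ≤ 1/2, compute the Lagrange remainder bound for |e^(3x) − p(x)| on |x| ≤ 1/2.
9*exp(3/2)/16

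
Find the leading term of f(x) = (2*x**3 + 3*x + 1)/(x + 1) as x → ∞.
2*x**2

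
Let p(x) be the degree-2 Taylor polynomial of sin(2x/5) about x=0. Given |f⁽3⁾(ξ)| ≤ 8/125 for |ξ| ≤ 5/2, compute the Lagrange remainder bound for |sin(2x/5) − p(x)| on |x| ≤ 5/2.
1/6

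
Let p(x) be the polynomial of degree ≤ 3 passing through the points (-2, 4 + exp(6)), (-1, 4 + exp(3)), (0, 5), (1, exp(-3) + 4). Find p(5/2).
5*(-7*exp(9) - 25*exp(3) + 21 + 27*exp(6))*exp(-3)/16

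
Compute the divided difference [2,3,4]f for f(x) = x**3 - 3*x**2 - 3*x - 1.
6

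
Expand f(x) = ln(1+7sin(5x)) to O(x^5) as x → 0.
35*x - 1225*x**2/2 + 84875*x**3/6 - 4440625*x**4/12 + O(x**5)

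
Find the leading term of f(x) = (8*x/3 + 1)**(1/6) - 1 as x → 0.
4*x/9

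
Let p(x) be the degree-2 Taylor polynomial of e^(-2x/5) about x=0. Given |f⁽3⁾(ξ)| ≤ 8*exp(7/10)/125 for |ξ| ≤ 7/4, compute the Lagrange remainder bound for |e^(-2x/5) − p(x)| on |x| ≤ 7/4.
343*exp(7/10)/6000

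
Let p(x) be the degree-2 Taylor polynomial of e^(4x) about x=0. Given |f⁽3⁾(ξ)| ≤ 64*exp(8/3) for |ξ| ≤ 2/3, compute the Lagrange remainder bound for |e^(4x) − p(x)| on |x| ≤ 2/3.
256*exp(8/3)/81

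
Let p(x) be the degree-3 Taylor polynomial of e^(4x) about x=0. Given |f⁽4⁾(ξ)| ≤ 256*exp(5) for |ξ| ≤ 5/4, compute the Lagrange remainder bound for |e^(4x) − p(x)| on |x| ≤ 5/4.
625*exp(5)/24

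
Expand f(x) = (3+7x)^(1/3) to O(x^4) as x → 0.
3**(1/3) + 7*3**(1/3)*x/9 - 49*3**(1/3)*x**2/81 + 1715*3**(1/3)*x**3/2187 + O(x**4)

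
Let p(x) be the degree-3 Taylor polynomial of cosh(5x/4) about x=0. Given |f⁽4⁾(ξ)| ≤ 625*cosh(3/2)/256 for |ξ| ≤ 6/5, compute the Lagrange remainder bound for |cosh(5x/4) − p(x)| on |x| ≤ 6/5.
27*cosh(3/2)/128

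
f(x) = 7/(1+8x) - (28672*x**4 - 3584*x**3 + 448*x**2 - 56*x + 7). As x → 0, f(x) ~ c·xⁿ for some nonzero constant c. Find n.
5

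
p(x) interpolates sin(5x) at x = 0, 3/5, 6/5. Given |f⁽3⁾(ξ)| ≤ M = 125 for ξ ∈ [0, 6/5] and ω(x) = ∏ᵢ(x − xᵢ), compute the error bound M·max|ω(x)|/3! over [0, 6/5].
sqrt(3)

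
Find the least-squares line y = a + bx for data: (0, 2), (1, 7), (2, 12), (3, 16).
a = 11/5, b = 47/10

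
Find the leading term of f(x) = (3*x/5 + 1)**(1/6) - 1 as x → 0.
x/10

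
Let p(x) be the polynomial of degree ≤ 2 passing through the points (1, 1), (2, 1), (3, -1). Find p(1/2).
1/4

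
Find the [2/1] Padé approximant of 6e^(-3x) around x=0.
(9*x**2 - 12*x + 6)/(x + 1)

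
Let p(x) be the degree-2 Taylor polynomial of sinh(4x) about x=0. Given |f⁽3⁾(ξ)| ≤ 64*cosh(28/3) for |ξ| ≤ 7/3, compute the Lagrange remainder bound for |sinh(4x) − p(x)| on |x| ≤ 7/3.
10976*cosh(28/3)/81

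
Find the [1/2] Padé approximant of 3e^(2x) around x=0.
(2*x + 3)/(2*x**2/3 - 4*x/3 + 1)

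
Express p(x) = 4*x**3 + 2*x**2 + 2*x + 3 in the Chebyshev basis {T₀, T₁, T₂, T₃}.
(4)T₀ + (5)T₁ + T₂ + T₃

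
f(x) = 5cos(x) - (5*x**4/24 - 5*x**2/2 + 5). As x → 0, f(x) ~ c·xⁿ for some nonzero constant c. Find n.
6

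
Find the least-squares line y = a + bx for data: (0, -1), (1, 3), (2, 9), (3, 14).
a = -7/5, b = 51/10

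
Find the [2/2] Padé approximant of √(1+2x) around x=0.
(5*x**2/4 + 5*x/2 + 1)/(x**2/4 + 3*x/2 + 1)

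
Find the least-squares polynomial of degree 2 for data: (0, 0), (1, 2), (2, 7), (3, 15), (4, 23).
-9/35 + (113/70)x + (15/14)x²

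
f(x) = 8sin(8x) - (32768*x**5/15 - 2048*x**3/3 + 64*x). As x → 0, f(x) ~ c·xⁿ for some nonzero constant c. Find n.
7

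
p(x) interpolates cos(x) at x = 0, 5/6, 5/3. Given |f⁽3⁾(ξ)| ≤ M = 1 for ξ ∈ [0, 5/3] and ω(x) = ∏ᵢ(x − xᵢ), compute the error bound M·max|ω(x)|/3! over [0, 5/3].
125*sqrt(3)/5832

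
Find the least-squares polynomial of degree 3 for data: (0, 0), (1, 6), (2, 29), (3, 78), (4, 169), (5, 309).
1/126 + (1355/756)x + (599/252)x² + (52/27)x³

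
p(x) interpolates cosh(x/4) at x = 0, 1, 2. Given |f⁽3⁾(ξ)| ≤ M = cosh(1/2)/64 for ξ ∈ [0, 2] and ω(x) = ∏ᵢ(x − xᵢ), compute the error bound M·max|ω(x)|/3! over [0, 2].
sqrt(3)*cosh(1/2)/1728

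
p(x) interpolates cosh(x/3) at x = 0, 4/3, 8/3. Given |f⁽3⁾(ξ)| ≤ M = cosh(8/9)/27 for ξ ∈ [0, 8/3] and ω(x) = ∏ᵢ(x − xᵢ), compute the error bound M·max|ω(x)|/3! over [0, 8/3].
64*sqrt(3)*cosh(8/9)/19683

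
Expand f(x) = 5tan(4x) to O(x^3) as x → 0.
20*x + O(x**3)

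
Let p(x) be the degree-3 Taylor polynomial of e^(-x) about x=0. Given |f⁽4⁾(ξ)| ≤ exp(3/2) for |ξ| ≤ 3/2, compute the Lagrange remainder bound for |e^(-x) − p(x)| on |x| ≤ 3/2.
27*exp(3/2)/128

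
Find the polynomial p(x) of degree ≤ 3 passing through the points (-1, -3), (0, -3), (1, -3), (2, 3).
x**3 - x - 3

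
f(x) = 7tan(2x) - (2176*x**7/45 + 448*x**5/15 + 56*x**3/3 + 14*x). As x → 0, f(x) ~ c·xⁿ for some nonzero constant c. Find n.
9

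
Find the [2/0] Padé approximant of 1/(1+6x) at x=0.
36*x**2 - 6*x + 1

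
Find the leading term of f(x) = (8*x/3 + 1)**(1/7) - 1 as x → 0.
8*x/21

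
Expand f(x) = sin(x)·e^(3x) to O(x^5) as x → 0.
x + 3*x**2 + 13*x**3/3 + 4*x**4 + O(x**5)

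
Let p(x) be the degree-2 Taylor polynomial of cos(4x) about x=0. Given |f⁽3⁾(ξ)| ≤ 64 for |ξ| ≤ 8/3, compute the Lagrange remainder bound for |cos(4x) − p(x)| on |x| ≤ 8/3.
16384/81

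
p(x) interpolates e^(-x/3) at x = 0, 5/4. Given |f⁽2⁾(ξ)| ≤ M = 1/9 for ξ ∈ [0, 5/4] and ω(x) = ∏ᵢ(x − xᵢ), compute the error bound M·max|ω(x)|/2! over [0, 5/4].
25/1152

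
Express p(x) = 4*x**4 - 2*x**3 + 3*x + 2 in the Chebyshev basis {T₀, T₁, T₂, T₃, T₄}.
(7/2)T₀ + (3/2)T₁ + (2)T₂ + (-1/2)T₃ + (1/2)T₄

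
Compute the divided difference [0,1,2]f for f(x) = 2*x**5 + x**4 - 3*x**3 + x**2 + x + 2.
29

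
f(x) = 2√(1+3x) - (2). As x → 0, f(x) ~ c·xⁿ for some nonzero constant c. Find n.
1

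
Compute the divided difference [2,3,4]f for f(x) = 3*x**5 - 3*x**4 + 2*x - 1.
690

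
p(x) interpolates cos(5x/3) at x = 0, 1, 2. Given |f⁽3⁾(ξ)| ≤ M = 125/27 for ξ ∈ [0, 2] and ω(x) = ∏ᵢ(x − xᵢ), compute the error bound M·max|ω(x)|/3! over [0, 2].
125*sqrt(3)/729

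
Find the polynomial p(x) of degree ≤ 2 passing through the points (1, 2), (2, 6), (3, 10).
4*x - 2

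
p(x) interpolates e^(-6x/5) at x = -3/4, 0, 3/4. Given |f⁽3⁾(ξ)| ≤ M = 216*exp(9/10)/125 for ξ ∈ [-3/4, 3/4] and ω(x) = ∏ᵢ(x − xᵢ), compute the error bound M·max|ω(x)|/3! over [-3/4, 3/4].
27*sqrt(3)*exp(9/10)/1000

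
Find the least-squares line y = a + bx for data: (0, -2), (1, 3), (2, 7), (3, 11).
a = -17/10, b = 43/10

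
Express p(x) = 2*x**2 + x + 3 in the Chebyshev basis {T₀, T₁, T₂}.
(4)T₀ + T₁ + T₂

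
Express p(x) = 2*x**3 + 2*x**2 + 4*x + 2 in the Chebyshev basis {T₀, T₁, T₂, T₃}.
(3)T₀ + (11/2)T₁ + T₂ + (1/2)T₃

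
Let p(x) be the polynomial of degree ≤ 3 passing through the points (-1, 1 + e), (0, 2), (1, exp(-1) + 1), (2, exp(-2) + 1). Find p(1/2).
(-1 + 9*e + (25 - e)*exp(2))*exp(-2)/16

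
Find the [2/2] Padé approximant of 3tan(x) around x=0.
3*x/(1 - x**2/3)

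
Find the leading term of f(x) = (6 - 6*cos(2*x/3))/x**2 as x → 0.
4/3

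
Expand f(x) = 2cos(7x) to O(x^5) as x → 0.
2 - 49*x**2 + 2401*x**4/12 + O(x**5)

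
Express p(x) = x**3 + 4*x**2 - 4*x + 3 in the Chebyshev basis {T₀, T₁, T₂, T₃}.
(5)T₀ + (-13/4)T₁ + (2)T₂ + (1/4)T₃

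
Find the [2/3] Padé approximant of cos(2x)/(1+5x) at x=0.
(1 - 5*x**2/3)/(5*x**3/3 + x**2/3 + 5*x + 1)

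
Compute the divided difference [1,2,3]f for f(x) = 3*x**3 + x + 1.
18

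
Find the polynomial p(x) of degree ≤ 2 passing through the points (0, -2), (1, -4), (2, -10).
-2*x**2 - 2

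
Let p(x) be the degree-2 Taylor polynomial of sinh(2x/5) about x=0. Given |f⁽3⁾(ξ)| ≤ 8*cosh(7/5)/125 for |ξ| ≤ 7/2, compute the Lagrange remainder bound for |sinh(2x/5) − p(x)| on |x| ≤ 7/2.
343*cosh(7/5)/750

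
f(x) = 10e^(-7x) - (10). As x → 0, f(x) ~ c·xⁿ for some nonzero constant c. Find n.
1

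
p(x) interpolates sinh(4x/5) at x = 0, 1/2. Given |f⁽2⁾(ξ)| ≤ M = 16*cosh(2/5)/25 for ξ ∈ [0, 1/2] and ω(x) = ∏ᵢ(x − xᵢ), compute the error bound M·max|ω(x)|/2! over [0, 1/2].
cosh(2/5)/50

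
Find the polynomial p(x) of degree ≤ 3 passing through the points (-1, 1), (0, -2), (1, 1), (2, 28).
3*x**3 + 3*x**2 - 3*x - 2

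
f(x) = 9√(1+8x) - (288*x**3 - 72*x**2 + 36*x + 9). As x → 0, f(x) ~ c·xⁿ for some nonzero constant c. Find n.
4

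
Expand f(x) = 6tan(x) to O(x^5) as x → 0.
6*x + 2*x**3 + O(x**5)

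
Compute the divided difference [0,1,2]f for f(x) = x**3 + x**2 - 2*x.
4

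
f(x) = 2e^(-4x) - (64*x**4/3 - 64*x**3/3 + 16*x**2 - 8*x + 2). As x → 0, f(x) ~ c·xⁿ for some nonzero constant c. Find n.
5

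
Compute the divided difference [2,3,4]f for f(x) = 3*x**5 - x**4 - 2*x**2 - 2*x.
798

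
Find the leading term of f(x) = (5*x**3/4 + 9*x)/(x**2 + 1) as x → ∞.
5*x/4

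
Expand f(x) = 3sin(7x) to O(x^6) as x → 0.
21*x - 343*x**3/2 + 16807*x**5/40 + O(x**6)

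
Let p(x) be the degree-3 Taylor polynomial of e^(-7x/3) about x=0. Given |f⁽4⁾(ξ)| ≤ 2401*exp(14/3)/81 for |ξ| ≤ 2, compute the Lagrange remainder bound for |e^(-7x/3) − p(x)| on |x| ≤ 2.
4802*exp(14/3)/243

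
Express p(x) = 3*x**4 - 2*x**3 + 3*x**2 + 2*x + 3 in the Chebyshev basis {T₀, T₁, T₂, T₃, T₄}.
(45/8)T₀ + (1/2)T₁ + (3)T₂ + (-1/2)T₃ + (3/8)T₄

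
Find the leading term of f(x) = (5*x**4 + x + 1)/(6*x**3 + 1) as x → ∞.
5*x/6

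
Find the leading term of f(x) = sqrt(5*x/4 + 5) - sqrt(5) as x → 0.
sqrt(5)*x/8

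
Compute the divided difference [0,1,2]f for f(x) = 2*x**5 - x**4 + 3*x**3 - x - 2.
32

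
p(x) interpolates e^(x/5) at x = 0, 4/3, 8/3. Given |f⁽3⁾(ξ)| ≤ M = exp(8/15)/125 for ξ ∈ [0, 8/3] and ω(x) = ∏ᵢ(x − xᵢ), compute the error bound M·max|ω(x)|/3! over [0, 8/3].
64*sqrt(3)*exp(8/15)/91125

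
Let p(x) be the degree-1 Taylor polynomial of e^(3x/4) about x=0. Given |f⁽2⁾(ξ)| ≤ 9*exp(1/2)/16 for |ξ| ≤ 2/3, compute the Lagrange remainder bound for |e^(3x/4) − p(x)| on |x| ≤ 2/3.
exp(1/2)/8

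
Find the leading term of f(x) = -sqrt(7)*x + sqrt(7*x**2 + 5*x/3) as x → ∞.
5*sqrt(7)/42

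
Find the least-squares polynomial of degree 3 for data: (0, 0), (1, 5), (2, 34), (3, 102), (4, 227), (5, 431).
-31/126 + (871/756)x + (16/9)x² + (329/108)x³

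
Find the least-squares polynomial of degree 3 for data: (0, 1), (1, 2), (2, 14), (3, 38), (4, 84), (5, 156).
5/6 + (-167/252)x + (31/21)x² + (35/36)x³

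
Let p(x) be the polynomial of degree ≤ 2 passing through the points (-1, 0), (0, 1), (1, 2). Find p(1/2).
3/2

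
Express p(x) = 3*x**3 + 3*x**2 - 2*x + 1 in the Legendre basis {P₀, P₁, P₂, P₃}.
(2)P₀ + (-1/5)P₁ + (2)P₂ + (6/5)P₃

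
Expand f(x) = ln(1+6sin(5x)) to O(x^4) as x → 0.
30*x - 450*x**2 + 8875*x**3 + O(x**4)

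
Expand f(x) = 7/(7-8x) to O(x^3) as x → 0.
1 + 8*x/7 + 64*x**2/49 + O(x**3)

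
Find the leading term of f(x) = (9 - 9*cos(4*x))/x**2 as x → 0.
72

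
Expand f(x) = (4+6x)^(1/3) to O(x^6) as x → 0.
2**(2/3) + 2**(2/3)*x/2 - 2**(2/3)*x**2/4 + 5*2**(2/3)*x**3/24 - 5*2**(2/3)*x**4/24 + 11*2**(2/3)*x**5/48 + O(x**6)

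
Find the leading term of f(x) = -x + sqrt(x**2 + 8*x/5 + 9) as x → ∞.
4/5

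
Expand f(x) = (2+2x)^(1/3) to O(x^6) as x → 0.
2**(1/3) + 2**(1/3)*x/3 - 2**(1/3)*x**2/9 + 5*2**(1/3)*x**3/81 - 10*2**(1/3)*x**4/243 + 22*2**(1/3)*x**5/729 + O(x**6)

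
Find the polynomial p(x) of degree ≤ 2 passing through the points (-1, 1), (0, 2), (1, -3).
-3*x**2 - 2*x + 2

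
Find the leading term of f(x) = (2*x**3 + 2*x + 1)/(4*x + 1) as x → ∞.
x**2/2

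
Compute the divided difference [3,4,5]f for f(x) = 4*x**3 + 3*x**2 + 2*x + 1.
51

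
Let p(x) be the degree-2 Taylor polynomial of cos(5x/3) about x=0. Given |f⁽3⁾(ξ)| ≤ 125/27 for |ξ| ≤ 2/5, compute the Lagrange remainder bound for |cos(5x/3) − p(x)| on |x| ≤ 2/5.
4/81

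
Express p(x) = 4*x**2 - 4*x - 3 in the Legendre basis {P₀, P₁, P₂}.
(-5/3)P₀ + (-4)P₁ + (8/3)P₂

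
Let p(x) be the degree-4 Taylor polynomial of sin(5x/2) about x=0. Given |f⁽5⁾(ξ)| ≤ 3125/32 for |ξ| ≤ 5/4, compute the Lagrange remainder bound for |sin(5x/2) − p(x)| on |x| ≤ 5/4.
1953125/786432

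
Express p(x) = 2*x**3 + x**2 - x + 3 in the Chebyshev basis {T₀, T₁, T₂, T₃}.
(7/2)T₀ + (1/2)T₁ + (1/2)T₂ + (1/2)T₃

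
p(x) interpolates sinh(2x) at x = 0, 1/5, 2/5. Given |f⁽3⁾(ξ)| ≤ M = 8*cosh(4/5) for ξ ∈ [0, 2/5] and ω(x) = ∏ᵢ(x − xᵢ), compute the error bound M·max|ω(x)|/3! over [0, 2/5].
8*sqrt(3)*cosh(4/5)/3375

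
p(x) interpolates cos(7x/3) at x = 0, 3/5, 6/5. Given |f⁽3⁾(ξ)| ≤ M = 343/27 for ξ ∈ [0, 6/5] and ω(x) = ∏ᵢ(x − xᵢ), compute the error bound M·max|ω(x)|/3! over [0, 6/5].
343*sqrt(3)/3375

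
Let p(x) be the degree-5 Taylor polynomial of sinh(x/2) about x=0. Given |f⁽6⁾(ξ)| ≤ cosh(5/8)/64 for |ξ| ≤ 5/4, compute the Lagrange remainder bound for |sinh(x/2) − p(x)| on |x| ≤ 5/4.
3125*cosh(5/8)/37748736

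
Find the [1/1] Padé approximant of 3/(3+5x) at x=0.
1/(5*x/3 + 1)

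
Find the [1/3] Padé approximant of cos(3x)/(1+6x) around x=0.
(1 - 5*x/8)/(387*x**3/16 + 3*x**2/4 + 43*x/8 + 1)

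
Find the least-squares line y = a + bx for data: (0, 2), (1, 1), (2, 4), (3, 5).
a = 6/5, b = 6/5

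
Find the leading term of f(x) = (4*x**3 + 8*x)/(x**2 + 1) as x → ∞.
4*x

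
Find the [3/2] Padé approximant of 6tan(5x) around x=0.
(-50*x**3 + 30*x)/(1 - 10*x**2)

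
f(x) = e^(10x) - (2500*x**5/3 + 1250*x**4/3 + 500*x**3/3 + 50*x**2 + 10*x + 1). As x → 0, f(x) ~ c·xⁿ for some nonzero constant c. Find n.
6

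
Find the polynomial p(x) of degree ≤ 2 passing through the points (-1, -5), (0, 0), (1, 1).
-2*x**2 + 3*x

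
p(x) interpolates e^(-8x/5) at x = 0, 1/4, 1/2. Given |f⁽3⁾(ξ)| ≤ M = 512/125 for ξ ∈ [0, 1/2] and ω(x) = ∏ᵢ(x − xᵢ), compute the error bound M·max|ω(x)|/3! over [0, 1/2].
8*sqrt(3)/3375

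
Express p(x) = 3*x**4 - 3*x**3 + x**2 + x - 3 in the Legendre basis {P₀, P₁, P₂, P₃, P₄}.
(-31/15)P₀ + (-4/5)P₁ + (50/21)P₂ + (-6/5)P₃ + (24/35)P₄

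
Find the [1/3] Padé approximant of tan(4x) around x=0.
4*x/(1 - 16*x**2/3)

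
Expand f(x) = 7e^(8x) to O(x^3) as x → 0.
7 + 56*x + 224*x**2 + O(x**3)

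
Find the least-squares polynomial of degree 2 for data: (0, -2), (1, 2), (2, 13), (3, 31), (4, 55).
-73/35 + (61/70)x + (47/14)x²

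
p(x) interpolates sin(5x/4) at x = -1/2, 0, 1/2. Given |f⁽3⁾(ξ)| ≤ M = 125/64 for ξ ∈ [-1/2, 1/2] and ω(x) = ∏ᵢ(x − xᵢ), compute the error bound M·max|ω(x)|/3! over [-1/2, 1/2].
125*sqrt(3)/13824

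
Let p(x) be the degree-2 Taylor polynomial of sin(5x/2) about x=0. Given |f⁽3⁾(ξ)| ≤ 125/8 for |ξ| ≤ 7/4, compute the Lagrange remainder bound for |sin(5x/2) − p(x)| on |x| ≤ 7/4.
42875/3072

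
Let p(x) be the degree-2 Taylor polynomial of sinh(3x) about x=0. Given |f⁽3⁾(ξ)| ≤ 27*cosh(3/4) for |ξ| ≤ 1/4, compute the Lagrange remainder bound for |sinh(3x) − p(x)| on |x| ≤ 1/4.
9*cosh(3/4)/128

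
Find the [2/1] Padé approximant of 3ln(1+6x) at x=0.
18*x*(x + 1)/(4*x + 1)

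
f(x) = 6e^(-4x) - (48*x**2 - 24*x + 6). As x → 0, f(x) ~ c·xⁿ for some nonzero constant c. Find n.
3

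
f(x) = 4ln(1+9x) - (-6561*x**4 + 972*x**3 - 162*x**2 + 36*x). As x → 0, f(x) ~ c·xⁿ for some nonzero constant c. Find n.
5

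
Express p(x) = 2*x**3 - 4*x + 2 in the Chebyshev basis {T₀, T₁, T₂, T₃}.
(2)T₀ + (-5/2)T₁ + (1/2)T₃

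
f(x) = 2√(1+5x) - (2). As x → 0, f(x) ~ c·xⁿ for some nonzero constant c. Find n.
1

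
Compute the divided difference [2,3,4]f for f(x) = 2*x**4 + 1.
110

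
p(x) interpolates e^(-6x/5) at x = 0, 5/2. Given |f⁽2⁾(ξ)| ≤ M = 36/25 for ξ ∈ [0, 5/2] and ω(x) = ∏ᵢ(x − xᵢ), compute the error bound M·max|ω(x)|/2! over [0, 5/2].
9/8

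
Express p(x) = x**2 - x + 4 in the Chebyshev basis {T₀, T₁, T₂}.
(9/2)T₀ - T₁ + (1/2)T₂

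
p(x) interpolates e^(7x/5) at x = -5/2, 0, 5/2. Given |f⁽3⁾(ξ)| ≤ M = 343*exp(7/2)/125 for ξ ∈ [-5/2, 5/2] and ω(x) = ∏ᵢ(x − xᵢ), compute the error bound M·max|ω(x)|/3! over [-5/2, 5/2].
343*sqrt(3)*exp(7/2)/216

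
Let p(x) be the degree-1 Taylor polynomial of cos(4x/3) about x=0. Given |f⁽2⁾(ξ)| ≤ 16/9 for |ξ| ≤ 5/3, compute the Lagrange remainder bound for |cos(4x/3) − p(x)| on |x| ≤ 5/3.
200/81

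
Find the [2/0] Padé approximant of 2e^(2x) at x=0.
4*x**2 + 4*x + 2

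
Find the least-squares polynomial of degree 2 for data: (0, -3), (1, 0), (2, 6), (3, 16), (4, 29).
-104/35 + (8/7)x + (12/7)x²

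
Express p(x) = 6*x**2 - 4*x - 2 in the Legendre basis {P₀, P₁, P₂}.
(-4)P₁ + (4)P₂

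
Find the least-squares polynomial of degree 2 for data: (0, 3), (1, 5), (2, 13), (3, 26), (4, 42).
19/7 + (33/70)x + (33/14)x²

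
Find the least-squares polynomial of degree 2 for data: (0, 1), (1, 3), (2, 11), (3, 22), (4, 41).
38/35 + (-47/70)x + (37/14)x²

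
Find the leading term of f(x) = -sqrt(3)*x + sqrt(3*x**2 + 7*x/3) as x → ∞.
7*sqrt(3)/18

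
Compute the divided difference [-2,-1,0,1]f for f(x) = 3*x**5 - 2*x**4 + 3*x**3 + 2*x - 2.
22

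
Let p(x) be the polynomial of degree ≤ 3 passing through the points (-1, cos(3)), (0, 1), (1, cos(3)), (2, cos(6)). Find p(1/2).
cos(3)/2 - cos(6)/16 + 9/16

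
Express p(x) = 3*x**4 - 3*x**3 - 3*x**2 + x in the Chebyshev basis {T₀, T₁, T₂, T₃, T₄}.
(-3/8)T₀ + (-5/4)T₁ + (-3/4)T₃ + (3/8)T₄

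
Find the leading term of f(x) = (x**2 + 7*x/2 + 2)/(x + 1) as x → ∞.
x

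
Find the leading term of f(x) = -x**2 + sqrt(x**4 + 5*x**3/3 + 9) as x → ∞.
5*x/6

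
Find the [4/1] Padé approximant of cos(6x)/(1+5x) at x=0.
(54*x**4 - 18*x**2 + 1)/(5*x + 1)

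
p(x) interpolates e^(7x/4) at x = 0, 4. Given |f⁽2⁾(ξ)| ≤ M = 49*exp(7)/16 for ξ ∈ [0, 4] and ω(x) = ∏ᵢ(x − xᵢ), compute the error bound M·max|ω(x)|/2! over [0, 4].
49*exp(7)/8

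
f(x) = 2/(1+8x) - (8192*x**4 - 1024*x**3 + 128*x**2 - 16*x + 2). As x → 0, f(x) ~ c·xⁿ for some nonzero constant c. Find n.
5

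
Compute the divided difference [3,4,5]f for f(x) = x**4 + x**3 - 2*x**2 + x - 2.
107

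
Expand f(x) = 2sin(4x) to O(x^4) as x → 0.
8*x - 64*x**3/3 + O(x**4)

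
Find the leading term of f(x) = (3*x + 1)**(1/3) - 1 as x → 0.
x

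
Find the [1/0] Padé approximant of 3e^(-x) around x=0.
3 - 3*x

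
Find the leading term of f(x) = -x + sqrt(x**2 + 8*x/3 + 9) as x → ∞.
4/3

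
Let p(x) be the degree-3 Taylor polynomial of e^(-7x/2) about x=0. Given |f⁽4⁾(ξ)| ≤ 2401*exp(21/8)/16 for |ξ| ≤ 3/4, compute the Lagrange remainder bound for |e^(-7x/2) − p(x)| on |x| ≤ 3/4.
64827*exp(21/8)/32768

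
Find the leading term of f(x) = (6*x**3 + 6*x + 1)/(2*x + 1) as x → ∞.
3*x**2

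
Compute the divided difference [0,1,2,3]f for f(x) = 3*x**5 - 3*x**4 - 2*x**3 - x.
55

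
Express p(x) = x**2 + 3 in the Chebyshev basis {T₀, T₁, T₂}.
(7/2)T₀ + (1/2)T₂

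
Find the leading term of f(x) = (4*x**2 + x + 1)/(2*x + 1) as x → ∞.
2*x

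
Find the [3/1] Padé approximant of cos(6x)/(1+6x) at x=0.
(9*x**3 - 21*x**2 + x/2 + 1)/(13*x/2 + 1)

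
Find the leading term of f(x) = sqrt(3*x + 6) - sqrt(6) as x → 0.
sqrt(6)*x/4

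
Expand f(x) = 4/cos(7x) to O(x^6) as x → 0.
4 + 98*x**2 + 12005*x**4/6 + O(x**6)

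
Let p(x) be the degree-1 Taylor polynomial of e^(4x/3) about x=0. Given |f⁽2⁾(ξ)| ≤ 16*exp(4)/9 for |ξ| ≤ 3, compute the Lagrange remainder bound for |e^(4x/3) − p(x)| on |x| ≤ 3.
8*exp(4)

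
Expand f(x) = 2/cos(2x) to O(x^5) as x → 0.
2 + 4*x**2 + 20*x**4/3 + O(x**5)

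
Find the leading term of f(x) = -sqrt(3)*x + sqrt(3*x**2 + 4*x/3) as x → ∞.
2*sqrt(3)/9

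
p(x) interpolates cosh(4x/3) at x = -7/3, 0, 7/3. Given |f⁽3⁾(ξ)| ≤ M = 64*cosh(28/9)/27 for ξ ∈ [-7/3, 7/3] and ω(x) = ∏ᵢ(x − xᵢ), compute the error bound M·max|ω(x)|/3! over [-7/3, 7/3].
21952*sqrt(3)*cosh(28/9)/19683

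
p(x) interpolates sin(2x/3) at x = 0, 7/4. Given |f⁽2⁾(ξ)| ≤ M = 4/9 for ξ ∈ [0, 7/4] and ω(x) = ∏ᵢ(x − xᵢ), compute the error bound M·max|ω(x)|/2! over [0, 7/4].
49/288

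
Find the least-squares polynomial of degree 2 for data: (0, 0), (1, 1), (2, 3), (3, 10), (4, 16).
-2/35 + (-13/70)x + (15/14)x²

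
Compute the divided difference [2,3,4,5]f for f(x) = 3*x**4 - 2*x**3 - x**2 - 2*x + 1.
40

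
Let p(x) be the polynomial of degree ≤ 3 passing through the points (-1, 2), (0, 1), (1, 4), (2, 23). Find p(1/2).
5/4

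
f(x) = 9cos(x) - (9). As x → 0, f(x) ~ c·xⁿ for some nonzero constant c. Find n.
2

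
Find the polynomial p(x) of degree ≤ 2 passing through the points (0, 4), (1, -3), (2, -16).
-3*x**2 - 4*x + 4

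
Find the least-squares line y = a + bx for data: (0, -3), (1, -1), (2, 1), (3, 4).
a = -16/5, b = 23/10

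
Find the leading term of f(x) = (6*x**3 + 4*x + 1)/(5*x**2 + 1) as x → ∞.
6*x/5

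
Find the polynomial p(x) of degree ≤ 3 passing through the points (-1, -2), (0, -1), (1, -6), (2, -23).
-x**3 - 3*x**2 - x - 1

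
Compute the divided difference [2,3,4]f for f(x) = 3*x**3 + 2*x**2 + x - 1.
29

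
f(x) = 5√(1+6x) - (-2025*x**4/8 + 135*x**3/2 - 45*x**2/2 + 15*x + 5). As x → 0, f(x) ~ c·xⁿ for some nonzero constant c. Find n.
5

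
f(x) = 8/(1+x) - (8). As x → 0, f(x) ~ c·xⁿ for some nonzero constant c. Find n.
1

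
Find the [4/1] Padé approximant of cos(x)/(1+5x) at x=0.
(x**4/24 - x**2/2 + 1)/(5*x + 1)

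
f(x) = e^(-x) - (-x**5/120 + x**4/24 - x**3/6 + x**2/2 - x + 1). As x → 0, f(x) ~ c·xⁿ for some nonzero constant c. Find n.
6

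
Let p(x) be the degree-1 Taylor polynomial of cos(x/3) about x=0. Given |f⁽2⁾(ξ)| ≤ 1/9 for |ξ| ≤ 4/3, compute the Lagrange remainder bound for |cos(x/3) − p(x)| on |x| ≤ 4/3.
8/81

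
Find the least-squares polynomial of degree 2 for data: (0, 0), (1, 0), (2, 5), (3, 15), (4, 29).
-3/35 + (-149/70)x + (33/14)x²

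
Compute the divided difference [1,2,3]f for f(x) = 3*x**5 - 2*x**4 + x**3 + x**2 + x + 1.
227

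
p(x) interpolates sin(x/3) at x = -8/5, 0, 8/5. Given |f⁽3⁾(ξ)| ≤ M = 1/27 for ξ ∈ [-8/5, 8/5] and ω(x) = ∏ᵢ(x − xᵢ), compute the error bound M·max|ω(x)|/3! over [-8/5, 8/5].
512*sqrt(3)/91125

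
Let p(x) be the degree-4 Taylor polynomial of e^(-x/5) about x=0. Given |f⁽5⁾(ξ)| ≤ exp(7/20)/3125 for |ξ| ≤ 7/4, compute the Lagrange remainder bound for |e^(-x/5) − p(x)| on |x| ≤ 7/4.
16807*exp(7/20)/384000000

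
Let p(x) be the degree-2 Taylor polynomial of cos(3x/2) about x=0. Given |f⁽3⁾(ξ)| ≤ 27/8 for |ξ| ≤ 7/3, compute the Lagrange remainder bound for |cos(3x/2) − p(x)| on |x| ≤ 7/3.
343/48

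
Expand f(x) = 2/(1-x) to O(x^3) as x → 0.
2 + 2*x + 2*x**2 + O(x**3)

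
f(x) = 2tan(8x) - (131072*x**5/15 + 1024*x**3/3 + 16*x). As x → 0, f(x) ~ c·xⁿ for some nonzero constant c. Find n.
7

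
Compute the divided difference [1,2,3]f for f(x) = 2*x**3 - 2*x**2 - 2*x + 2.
10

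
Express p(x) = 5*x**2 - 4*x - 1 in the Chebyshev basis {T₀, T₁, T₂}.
(3/2)T₀ + (-4)T₁ + (5/2)T₂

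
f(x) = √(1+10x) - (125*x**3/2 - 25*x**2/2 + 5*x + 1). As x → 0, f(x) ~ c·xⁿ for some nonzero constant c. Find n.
4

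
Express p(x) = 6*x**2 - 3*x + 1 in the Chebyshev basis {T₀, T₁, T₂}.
(4)T₀ + (-3)T₁ + (3)T₂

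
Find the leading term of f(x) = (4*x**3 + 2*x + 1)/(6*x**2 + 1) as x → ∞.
2*x/3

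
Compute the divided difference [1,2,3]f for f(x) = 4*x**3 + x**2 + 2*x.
25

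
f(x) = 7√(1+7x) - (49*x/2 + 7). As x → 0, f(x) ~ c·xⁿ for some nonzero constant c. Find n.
2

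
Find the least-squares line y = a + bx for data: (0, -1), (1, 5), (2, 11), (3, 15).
a = -3/5, b = 27/5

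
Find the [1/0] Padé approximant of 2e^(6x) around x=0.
12*x + 2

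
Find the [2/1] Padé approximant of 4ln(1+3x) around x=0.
6*x*(x + 2)/(2*x + 1)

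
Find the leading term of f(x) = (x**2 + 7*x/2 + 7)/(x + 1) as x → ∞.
x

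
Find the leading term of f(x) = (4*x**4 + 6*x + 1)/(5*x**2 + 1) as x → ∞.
4*x**2/5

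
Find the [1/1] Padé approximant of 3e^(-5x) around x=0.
(3 - 15*x/2)/(5*x/2 + 1)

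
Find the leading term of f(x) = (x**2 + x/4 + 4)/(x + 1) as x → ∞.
x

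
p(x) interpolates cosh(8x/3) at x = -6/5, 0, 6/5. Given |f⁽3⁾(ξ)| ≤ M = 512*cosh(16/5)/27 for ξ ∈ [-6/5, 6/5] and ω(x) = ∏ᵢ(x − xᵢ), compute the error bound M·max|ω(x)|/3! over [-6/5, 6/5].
4096*sqrt(3)*cosh(16/5)/3375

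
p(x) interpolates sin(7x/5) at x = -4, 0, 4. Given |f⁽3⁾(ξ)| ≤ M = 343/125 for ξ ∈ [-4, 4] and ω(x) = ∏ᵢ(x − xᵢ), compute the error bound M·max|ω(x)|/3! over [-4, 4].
21952*sqrt(3)/3375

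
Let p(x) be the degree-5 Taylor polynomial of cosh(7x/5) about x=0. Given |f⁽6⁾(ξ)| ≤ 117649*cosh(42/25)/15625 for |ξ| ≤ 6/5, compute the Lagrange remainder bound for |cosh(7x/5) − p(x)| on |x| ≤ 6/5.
38118276*cosh(42/25)/1220703125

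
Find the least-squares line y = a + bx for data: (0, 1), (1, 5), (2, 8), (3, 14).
a = 7/10, b = 21/5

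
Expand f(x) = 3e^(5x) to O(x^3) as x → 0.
3 + 15*x + 75*x**2/2 + O(x**3)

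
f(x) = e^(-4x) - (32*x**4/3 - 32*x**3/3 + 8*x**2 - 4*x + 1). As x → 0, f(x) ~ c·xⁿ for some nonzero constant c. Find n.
5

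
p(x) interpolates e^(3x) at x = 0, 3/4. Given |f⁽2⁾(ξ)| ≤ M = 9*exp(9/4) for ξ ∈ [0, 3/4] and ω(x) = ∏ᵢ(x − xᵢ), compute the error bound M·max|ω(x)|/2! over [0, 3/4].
81*exp(9/4)/128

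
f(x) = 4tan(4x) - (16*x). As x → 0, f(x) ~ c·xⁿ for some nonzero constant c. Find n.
3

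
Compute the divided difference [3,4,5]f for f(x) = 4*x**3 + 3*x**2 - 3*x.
51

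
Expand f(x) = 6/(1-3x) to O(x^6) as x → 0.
6 + 18*x + 54*x**2 + 162*x**3 + 486*x**4 + 1458*x**5 + O(x**6)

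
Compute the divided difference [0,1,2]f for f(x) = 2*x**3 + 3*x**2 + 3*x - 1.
9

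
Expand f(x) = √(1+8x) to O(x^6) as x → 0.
1 + 4*x - 8*x**2 + 32*x**3 - 160*x**4 + 896*x**5 + O(x**6)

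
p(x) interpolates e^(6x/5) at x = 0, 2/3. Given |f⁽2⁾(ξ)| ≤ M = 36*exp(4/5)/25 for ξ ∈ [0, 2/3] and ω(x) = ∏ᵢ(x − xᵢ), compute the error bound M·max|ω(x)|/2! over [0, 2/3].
2*exp(4/5)/25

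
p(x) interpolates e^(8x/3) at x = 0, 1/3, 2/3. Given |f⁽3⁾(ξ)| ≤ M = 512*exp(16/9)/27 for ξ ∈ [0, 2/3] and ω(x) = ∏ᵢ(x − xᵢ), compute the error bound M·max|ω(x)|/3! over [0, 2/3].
512*sqrt(3)*exp(16/9)/19683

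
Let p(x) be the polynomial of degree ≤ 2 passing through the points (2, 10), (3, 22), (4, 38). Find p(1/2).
-1/2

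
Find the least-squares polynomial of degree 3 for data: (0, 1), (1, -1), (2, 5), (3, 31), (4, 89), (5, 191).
1 + (-2)x + (-2)x² + (2)x³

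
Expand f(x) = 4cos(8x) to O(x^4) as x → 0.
4 - 128*x**2 + O(x**4)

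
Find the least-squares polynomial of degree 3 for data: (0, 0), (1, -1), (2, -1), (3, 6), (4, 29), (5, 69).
17/126 + (-239/756)x + (-134/63)x² + (107/108)x³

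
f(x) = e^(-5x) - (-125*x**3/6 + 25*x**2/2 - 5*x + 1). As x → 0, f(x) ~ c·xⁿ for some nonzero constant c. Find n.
4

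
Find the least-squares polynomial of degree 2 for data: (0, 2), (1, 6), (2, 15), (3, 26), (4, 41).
64/35 + (103/35)x + (12/7)x²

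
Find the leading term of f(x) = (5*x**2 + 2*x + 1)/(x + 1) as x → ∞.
5*x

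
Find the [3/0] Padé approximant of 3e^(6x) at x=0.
108*x**3 + 54*x**2 + 18*x + 3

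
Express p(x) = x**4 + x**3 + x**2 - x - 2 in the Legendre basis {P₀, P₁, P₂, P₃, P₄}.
(-22/15)P₀ + (-2/5)P₁ + (26/21)P₂ + (2/5)P₃ + (8/35)P₄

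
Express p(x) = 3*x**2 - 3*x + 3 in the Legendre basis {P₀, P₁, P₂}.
(4)P₀ + (-3)P₁ + (2)P₂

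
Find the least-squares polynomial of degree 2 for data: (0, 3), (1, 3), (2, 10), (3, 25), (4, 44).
97/35 + (-96/35)x + (23/7)x²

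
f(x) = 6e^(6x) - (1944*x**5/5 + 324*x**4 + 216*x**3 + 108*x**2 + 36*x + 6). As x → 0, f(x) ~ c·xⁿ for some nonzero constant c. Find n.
6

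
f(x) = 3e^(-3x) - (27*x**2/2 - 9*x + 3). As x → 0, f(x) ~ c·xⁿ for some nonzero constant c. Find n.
3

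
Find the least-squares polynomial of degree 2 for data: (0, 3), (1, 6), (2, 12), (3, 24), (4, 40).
111/35 + (2/35)x + (16/7)x²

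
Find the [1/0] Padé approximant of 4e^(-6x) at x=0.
4 - 24*x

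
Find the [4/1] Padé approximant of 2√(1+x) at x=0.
(3*x**4/320 - x**3/20 + 9*x**2/20 + 12*x/5 + 2)/(7*x/10 + 1)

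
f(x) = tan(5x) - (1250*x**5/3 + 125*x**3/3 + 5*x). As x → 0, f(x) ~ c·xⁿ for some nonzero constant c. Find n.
7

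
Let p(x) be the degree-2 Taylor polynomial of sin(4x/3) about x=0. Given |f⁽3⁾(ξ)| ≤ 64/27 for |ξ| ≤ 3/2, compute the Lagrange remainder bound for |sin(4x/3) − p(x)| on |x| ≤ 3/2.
4/3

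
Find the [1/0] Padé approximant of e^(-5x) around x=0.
1 - 5*x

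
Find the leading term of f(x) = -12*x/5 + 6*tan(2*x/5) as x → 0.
16*x**3/125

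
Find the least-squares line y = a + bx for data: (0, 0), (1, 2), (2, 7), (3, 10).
a = -1/2, b = 7/2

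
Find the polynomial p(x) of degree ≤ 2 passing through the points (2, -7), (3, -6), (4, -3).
x**2 - 4*x - 3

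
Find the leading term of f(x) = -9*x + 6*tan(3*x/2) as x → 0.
27*x**3/4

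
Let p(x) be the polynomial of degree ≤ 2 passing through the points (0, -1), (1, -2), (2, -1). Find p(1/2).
-7/4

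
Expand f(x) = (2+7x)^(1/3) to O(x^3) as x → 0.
2**(1/3) + 7*2**(1/3)*x/6 - 49*2**(1/3)*x**2/36 + O(x**3)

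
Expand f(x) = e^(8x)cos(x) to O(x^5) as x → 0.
1 + 8*x + 63*x**2/2 + 244*x**3/3 + 3713*x**4/24 + O(x**5)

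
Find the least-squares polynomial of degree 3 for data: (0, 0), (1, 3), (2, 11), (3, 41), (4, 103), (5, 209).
3/14 + (215/84)x + (-18/7)x² + (25/12)x³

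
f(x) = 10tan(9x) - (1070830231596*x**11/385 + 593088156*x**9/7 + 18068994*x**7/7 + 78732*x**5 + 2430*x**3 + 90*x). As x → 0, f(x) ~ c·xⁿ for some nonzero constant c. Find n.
13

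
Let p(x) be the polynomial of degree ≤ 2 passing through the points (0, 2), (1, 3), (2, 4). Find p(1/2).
5/2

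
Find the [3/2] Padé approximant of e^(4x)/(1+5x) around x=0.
(4556*x**3/1515 + 2082*x**2/505 + 3069*x/1010 + 1)/(-4887*x**2/1010 + 4079*x/1010 + 1)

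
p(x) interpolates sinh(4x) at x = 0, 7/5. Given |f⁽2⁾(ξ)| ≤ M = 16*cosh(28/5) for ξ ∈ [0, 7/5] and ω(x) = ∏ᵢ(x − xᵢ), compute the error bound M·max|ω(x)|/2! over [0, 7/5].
98*cosh(28/5)/25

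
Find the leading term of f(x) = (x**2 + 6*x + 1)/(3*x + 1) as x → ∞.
x/3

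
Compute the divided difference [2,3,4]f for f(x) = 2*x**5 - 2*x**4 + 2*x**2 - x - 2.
462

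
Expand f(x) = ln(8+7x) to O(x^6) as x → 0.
log(8) + 7*x/8 - 49*x**2/128 + 343*x**3/1536 - 2401*x**4/16384 + 16807*x**5/163840 + O(x**6)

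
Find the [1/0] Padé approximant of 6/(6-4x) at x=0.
2*x/3 + 1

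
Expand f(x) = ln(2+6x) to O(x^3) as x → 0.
log(2) + 3*x - 9*x**2/2 + O(x**3)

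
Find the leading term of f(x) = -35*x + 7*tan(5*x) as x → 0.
875*x**3/3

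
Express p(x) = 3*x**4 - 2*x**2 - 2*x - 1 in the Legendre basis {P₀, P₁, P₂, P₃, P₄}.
(-16/15)P₀ + (-2)P₁ + (8/21)P₂ + (24/35)P₄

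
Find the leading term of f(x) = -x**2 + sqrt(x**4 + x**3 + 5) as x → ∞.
x/2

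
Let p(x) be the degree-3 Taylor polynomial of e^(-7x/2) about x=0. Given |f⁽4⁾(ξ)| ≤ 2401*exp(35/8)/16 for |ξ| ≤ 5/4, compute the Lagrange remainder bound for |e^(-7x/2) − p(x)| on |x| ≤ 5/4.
1500625*exp(35/8)/98304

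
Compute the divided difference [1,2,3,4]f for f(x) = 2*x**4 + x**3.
21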